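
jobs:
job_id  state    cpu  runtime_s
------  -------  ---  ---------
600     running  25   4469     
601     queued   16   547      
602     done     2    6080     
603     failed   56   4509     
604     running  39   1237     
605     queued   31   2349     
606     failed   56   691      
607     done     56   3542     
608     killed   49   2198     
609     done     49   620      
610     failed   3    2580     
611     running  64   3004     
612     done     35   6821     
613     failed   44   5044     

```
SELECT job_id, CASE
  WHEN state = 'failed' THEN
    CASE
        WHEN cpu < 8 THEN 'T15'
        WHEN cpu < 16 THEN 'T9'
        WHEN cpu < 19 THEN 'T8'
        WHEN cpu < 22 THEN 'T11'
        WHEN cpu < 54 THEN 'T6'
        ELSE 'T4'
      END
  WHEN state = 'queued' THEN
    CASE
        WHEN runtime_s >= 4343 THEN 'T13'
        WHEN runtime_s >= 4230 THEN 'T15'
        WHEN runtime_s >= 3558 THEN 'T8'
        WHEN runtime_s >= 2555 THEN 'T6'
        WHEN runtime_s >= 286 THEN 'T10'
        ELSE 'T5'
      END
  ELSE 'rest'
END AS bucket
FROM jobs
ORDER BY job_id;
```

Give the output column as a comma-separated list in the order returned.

job_id=600: state='running' → outer ELSE → rest
job_id=601: state='queued' → inner[runtime_s >= 286] → T10
job_id=602: state='done' → outer ELSE → rest
job_id=603: state='failed' → inner[ELSE] → T4
job_id=604: state='running' → outer ELSE → rest
job_id=605: state='queued' → inner[runtime_s >= 286] → T10
job_id=606: state='failed' → inner[ELSE] → T4
job_id=607: state='done' → outer ELSE → rest
job_id=608: state='killed' → outer ELSE → rest
job_id=609: state='done' → outer ELSE → rest
job_id=610: state='failed' → inner[cpu < 8] → T15
job_id=611: state='running' → outer ELSE → rest
job_id=612: state='done' → outer ELSE → rest
job_id=613: state='failed' → inner[cpu < 54] → T6

rest, T10, rest, T4, rest, T10, T4, rest, rest, rest, T15, rest, rest, T6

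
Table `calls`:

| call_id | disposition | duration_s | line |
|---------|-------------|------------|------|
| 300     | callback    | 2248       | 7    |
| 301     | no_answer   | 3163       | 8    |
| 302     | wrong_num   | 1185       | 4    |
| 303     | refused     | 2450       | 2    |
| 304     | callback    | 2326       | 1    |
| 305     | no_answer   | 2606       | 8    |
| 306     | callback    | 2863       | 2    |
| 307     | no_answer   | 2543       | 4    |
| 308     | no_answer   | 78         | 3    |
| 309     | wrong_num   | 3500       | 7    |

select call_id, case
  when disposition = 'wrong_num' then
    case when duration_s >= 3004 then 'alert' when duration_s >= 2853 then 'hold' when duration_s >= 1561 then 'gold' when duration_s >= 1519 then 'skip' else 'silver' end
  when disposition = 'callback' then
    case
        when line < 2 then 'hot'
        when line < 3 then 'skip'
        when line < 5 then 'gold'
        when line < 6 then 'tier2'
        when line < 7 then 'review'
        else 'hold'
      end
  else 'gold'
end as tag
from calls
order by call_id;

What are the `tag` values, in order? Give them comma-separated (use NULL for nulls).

call_id=300: disposition='callback' → inner[ELSE] → hold
call_id=301: disposition='no_answer' → outer ELSE → gold
call_id=302: disposition='wrong_num' → inner[ELSE] → silver
call_id=303: disposition='refused' → outer ELSE → gold
call_id=304: disposition='callback' → inner[line < 2] → hot
call_id=305: disposition='no_answer' → outer ELSE → gold
call_id=306: disposition='callback' → inner[line < 3] → skip
call_id=307: disposition='no_answer' → outer ELSE → gold
call_id=308: disposition='no_answer' → outer ELSE → gold
call_id=309: disposition='wrong_num' → inner[duration_s >= 3004] → alert

hold, gold, silver, gold, hot, gold, skip, gold, gold, alert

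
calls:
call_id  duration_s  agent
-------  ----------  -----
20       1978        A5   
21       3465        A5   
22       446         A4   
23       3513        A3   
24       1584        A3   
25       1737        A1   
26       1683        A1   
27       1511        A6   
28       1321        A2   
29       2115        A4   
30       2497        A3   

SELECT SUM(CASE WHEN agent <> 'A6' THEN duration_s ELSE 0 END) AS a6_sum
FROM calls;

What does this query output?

call_id=20: ✓ → 1978
call_id=21: ✓ → 3465
call_id=22: ✓ → 446
call_id=23: ✓ → 3513
call_id=24: ✓ → 1584
call_id=25: ✓ → 1737
call_id=26: ✓ → 1683
call_id=27: ✗
call_id=28: ✓ → 1321
call_id=29: ✓ → 2115
call_id=30: ✓ → 2497
a6_sum = 1978 + 3465 + 446 + 3513 + 1584 + 1737 + 1683 + 1321 + 2115 + 2497 = 20339

20339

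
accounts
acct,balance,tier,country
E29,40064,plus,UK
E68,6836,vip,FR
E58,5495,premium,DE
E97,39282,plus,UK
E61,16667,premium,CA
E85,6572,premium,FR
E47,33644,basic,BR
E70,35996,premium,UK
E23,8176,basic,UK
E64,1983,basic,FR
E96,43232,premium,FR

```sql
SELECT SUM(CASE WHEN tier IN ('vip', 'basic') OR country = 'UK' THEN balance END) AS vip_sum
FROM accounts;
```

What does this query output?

acct=E29: ✓ → 40064
acct=E68: ✓ → 6836
acct=E58: ✗
acct=E97: ✓ → 39282
acct=E61: ✗
acct=E85: ✗
acct=E47: ✓ → 33644
acct=E70: ✓ → 35996
acct=E23: ✓ → 8176
acct=E64: ✓ → 1983
acct=E96: ✗
vip_sum = 40064 + 6836 + 39282 + 33644 + 35996 + 8176 + 1983 = 165981

165981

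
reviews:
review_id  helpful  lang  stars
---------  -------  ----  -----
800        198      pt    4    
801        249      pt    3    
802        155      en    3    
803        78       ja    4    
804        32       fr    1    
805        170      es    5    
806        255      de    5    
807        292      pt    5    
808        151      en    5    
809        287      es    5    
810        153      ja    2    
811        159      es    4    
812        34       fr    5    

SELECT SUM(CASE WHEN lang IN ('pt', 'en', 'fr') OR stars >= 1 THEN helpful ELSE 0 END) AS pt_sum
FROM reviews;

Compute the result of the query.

review_id=800: ✓ → 198
review_id=801: ✓ → 249
review_id=802: ✓ → 155
review_id=803: ✓ → 78
review_id=804: ✓ → 32
review_id=805: ✓ → 170
review_id=806: ✓ → 255
review_id=807: ✓ → 292
review_id=808: ✓ → 151
review_id=809: ✓ → 287
review_id=810: ✓ → 153
review_id=811: ✓ → 159
review_id=812: ✓ → 34
pt_sum = 198 + 249 + 155 + 78 + 32 + 170 + 255 + 292 + 151 + 287 + 153 + 159 + 34 = 2213

2213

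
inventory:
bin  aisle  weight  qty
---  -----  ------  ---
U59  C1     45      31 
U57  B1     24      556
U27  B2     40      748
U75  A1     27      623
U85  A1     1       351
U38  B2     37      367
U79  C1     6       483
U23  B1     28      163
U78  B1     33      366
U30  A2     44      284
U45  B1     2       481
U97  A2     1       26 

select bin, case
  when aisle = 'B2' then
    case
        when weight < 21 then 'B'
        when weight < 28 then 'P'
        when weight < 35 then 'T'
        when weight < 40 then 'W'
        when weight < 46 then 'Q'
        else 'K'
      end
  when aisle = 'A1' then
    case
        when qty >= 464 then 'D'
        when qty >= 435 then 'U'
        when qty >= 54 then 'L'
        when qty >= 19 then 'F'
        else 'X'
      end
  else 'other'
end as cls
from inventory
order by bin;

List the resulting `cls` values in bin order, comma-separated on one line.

other, Q, other, W, other, other, other, D, other, other, L, other

bin=U23: aisle='B1' → outer ELSE → other
bin=U27: aisle='B2' → inner[weight < 46] → Q
bin=U30: aisle='A2' → outer ELSE → other
bin=U38: aisle='B2' → inner[weight < 40] → W
bin=U45: aisle='B1' → outer ELSE → other
bin=U57: aisle='B1' → outer ELSE → other
bin=U59: aisle='C1' → outer ELSE → other
bin=U75: aisle='A1' → inner[qty >= 464] → D
bin=U78: aisle='B1' → outer ELSE → other
bin=U79: aisle='C1' → outer ELSE → other
bin=U85: aisle='A1' → inner[qty >= 54] → L
bin=U97: aisle='A2' → outer ELSE → other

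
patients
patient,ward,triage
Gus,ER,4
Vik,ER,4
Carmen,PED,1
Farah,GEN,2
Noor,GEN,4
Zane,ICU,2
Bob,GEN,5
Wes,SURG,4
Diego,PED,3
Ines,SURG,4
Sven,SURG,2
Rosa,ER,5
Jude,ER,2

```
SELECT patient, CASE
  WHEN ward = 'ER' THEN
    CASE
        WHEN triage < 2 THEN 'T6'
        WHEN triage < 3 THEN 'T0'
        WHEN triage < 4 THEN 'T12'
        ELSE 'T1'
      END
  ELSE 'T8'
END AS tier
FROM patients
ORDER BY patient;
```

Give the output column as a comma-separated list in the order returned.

T8, T8, T8, T8, T1, T8, T0, T8, T1, T8, T1, T8, T8

patient=Bob: ward='GEN' → outer ELSE → T8
patient=Carmen: ward='PED' → outer ELSE → T8
patient=Diego: ward='PED' → outer ELSE → T8
patient=Farah: ward='GEN' → outer ELSE → T8
patient=Gus: ward='ER' → inner[ELSE] → T1
patient=Ines: ward='SURG' → outer ELSE → T8
patient=Jude: ward='ER' → inner[triage < 3] → T0
patient=Noor: ward='GEN' → outer ELSE → T8
patient=Rosa: ward='ER' → inner[ELSE] → T1
patient=Sven: ward='SURG' → outer ELSE → T8
patient=Vik: ward='ER' → inner[ELSE] → T1
patient=Wes: ward='SURG' → outer ELSE → T8
patient=Zane: ward='ICU' → outer ELSE → T8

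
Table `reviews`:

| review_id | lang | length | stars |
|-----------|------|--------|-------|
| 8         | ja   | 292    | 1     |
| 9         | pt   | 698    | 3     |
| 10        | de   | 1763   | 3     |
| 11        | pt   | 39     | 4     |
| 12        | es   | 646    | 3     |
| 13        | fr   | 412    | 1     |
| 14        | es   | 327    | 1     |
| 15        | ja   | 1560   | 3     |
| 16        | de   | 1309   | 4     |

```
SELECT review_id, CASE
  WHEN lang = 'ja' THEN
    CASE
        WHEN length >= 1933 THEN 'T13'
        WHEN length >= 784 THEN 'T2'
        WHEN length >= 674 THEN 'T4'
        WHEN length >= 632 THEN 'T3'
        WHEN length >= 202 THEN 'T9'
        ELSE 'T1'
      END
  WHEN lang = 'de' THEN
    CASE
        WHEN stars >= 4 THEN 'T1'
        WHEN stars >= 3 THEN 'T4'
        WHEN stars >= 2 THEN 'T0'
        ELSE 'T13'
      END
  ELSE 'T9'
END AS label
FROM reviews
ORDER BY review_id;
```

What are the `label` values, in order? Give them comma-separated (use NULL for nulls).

T9, T9, T4, T9, T9, T9, T9, T2, T1

review_id=8: lang='ja' → inner[length >= 202] → T9
review_id=9: lang='pt' → outer ELSE → T9
review_id=10: lang='de' → inner[stars >= 3] → T4
review_id=11: lang='pt' → outer ELSE → T9
review_id=12: lang='es' → outer ELSE → T9
review_id=13: lang='fr' → outer ELSE → T9
review_id=14: lang='es' → outer ELSE → T9
review_id=15: lang='ja' → inner[length >= 784] → T2
review_id=16: lang='de' → inner[stars >= 4] → T1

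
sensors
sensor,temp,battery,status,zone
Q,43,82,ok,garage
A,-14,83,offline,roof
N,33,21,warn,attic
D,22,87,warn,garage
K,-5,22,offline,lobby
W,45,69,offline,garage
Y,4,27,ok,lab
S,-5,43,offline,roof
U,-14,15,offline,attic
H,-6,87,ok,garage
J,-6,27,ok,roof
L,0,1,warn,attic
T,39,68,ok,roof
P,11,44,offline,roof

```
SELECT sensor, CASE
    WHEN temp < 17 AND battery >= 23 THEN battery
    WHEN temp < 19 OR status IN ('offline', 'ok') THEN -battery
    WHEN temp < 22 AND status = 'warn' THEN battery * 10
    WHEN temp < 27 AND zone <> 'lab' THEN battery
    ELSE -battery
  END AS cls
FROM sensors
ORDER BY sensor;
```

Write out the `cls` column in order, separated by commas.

83, 87, 87, 27, -22, -1, -21, 44, -82, 43, -68, -15, -69, 27

sensor=A: temp < 17 AND battery >= 23 → 83
sensor=D: temp < 27 AND zone <> 'lab' → 87
sensor=H: temp < 17 AND battery >= 23 → 87
sensor=J: temp < 17 AND battery >= 23 → 27
sensor=K: temp < 19 OR status IN ('offline', 'ok') → -22
sensor=L: temp < 19 OR status IN ('offline', 'ok') → -1
sensor=N: ELSE → -21
sensor=P: temp < 17 AND battery >= 23 → 44
sensor=Q: temp < 19 OR status IN ('offline', 'ok') → -82
sensor=S: temp < 17 AND battery >= 23 → 43
sensor=T: temp < 19 OR status IN ('offline', 'ok') → -68
sensor=U: temp < 19 OR status IN ('offline', 'ok') → -15
sensor=W: temp < 19 OR status IN ('offline', 'ok') → -69
sensor=Y: temp < 17 AND battery >= 23 → 27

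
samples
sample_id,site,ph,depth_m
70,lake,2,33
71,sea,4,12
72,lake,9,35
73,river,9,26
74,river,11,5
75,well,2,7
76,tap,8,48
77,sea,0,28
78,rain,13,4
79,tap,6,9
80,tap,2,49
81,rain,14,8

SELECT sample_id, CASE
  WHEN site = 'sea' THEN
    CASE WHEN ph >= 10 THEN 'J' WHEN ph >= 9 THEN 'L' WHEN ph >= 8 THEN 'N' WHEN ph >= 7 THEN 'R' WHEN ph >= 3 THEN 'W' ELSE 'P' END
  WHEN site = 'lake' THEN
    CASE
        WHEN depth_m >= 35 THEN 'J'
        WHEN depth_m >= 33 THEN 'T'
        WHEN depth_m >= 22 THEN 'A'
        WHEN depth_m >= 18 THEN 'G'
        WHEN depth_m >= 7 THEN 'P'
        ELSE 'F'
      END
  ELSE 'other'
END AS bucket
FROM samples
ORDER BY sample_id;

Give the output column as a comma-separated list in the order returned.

sample_id=70: site='lake' → inner[depth_m >= 33] → T
sample_id=71: site='sea' → inner[ph >= 3] → W
sample_id=72: site='lake' → inner[depth_m >= 35] → J
sample_id=73: site='river' → outer ELSE → other
sample_id=74: site='river' → outer ELSE → other
sample_id=75: site='well' → outer ELSE → other
sample_id=76: site='tap' → outer ELSE → other
sample_id=77: site='sea' → inner[ELSE] → P
sample_id=78: site='rain' → outer ELSE → other
sample_id=79: site='tap' → outer ELSE → other
sample_id=80: site='tap' → outer ELSE → other
sample_id=81: site='rain' → outer ELSE → other

T, W, J, other, other, other, other, P, other, other, other, other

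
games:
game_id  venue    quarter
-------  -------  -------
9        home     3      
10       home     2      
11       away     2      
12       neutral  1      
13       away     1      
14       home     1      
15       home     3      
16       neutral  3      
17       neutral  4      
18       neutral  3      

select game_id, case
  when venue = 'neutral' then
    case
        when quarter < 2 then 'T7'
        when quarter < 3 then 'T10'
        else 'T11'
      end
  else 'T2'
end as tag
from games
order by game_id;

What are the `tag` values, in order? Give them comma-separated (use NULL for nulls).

T2, T2, T2, T7, T2, T2, T2, T11, T11, T11

game_id=9: venue='home' → outer ELSE → T2
game_id=10: venue='home' → outer ELSE → T2
game_id=11: venue='away' → outer ELSE → T2
game_id=12: venue='neutral' → inner[quarter < 2] → T7
game_id=13: venue='away' → outer ELSE → T2
game_id=14: venue='home' → outer ELSE → T2
game_id=15: venue='home' → outer ELSE → T2
game_id=16: venue='neutral' → inner[ELSE] → T11
game_id=17: venue='neutral' → inner[ELSE] → T11
game_id=18: venue='neutral' → inner[ELSE] → T11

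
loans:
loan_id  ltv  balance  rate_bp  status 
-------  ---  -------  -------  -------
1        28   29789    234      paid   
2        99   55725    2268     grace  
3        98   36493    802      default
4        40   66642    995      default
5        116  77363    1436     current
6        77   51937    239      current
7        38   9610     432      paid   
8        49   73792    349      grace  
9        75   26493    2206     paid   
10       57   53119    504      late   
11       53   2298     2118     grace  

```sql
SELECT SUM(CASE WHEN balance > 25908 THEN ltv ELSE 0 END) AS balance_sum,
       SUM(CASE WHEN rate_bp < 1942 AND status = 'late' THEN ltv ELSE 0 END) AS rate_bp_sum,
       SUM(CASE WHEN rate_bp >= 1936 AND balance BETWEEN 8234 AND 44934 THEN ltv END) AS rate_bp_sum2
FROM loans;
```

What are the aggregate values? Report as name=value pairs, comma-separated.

balance_sum=639, rate_bp_sum=57, rate_bp_sum2=75

[balance_sum: balance > 25908]
loan_id=1: ✓ → 28
loan_id=2: ✓ → 99
loan_id=3: ✓ → 98
loan_id=4: ✓ → 40
loan_id=5: ✓ → 116
loan_id=6: ✓ → 77
loan_id=7: ✗
loan_id=8: ✓ → 49
loan_id=9: ✓ → 75
loan_id=10: ✓ → 57
loan_id=11: ✗
balance_sum = 28 + 99 + 98 + 40 + 116 + 77 + 49 + 75 + 57 = 639
—
[rate_bp_sum: rate_bp < 1942 AND status = 'late']
loan_id=1: ✗
loan_id=2: ✗
loan_id=3: ✗
loan_id=4: ✗
loan_id=5: ✗
loan_id=6: ✗
loan_id=7: ✗
loan_id=8: ✗
loan_id=9: ✗
loan_id=10: ✓ → 57
loan_id=11: ✗
rate_bp_sum = 57
—
[rate_bp_sum2: rate_bp >= 1936 AND balance BETWEEN 8234 AND 44934]
loan_id=1: ✗
loan_id=2: ✗
loan_id=3: ✗
loan_id=4: ✗
loan_id=5: ✗
loan_id=6: ✗
loan_id=7: ✗
loan_id=8: ✗
loan_id=9: ✓ → 75
loan_id=10: ✗
loan_id=11: ✗
rate_bp_sum2 = 75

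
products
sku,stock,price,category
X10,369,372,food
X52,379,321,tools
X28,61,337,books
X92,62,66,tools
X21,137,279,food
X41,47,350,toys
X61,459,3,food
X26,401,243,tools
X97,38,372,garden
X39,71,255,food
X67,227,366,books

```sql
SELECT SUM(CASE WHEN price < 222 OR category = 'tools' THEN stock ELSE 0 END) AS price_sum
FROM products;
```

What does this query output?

sku=X10: ✗
sku=X52: ✓ → 379
sku=X28: ✗
sku=X92: ✓ → 62
sku=X21: ✗
sku=X41: ✗
sku=X61: ✓ → 459
sku=X26: ✓ → 401
sku=X97: ✗
sku=X39: ✗
sku=X67: ✗
price_sum = 379 + 62 + 459 + 401 = 1301

1301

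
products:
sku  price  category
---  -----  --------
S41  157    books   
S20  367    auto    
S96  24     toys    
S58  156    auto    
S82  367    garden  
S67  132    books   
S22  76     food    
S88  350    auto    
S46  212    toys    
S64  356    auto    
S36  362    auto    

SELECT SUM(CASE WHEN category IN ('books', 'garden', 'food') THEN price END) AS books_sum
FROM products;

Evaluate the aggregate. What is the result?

732

sku=S41: ✓ → 157
sku=S20: ✗
sku=S96: ✗
sku=S58: ✗
sku=S82: ✓ → 367
sku=S67: ✓ → 132
sku=S22: ✓ → 76
sku=S88: ✗
sku=S46: ✗
sku=S64: ✗
sku=S36: ✗
books_sum = 157 + 367 + 132 + 76 = 732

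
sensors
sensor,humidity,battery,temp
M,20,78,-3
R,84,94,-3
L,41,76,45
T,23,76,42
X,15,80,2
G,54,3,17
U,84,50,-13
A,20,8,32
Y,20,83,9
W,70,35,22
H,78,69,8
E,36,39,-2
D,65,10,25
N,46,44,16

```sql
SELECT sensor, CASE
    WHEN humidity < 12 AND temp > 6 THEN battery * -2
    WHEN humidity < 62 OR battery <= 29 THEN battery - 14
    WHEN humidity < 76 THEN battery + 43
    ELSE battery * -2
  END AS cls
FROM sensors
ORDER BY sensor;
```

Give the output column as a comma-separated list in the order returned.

sensor=A: humidity < 62 OR battery <= 29 → -6
sensor=D: humidity < 62 OR battery <= 29 → -4
sensor=E: humidity < 62 OR battery <= 29 → 25
sensor=G: humidity < 62 OR battery <= 29 → -11
sensor=H: ELSE → -138
sensor=L: humidity < 62 OR battery <= 29 → 62
sensor=M: humidity < 62 OR battery <= 29 → 64
sensor=N: humidity < 62 OR battery <= 29 → 30
sensor=R: ELSE → -188
sensor=T: humidity < 62 OR battery <= 29 → 62
sensor=U: ELSE → -100
sensor=W: humidity < 76 → 78
sensor=X: humidity < 62 OR battery <= 29 → 66
sensor=Y: humidity < 62 OR battery <= 29 → 69

-6, -4, 25, -11, -138, 62, 64, 30, -188, 62, -100, 78, 66, 69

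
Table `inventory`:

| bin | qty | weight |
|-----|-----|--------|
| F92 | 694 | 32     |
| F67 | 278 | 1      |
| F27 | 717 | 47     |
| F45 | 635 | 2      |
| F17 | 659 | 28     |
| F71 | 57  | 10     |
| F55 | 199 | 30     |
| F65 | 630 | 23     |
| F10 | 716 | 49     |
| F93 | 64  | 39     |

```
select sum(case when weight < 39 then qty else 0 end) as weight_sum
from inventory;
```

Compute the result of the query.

3152

bin=F92: ✓ → 694
bin=F67: ✓ → 278
bin=F27: ✗
bin=F45: ✓ → 635
bin=F17: ✓ → 659
bin=F71: ✓ → 57
bin=F55: ✓ → 199
bin=F65: ✓ → 630
bin=F10: ✗
bin=F93: ✗
weight_sum = 694 + 278 + 635 + 659 + 57 + 199 + 630 = 3152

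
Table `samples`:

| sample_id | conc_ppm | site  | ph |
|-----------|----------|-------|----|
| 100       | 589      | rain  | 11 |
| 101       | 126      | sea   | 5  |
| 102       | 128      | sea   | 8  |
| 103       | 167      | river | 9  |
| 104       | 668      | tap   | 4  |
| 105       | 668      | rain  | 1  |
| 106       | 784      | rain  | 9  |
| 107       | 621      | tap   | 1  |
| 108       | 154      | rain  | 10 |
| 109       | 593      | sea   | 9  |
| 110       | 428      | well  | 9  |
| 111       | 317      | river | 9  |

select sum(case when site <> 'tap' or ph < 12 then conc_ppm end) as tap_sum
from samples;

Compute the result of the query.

5243

sample_id=100: ✓ → 589
sample_id=101: ✓ → 126
sample_id=102: ✓ → 128
sample_id=103: ✓ → 167
sample_id=104: ✓ → 668
sample_id=105: ✓ → 668
sample_id=106: ✓ → 784
sample_id=107: ✓ → 621
sample_id=108: ✓ → 154
sample_id=109: ✓ → 593
sample_id=110: ✓ → 428
sample_id=111: ✓ → 317
tap_sum = 589 + 126 + 128 + 167 + 668 + 668 + 784 + 621 + 154 + 593 + 428 + 317 = 5243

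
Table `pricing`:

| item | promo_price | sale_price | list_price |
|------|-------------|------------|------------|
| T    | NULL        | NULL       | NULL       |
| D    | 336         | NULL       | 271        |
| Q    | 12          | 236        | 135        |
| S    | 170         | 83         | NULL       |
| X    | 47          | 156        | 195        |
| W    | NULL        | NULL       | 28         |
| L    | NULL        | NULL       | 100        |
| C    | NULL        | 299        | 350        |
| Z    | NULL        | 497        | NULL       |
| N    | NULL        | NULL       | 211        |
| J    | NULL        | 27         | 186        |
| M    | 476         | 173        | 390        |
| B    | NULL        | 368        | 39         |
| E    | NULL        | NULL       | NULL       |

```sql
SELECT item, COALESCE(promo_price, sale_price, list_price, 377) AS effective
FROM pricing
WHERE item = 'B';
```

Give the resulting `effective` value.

item = B: promo_price=NULL, sale_price=368, list_price=39.
promo_price=NULL, sale_price=368 → 368

368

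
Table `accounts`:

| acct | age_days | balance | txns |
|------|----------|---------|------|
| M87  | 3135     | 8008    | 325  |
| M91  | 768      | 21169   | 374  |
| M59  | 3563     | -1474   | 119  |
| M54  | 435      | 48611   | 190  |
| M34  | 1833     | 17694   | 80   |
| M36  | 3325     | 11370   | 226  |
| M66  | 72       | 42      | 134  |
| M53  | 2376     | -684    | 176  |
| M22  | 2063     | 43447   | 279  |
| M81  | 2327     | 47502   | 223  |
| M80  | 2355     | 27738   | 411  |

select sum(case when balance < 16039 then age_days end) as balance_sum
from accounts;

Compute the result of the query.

acct=M87: ✓ → 3135
acct=M91: ✗
acct=M59: ✓ → 3563
acct=M54: ✗
acct=M34: ✗
acct=M36: ✓ → 3325
acct=M66: ✓ → 72
acct=M53: ✓ → 2376
acct=M22: ✗
acct=M81: ✗
acct=M80: ✗
balance_sum = 3135 + 3563 + 3325 + 72 + 2376 = 12471

12471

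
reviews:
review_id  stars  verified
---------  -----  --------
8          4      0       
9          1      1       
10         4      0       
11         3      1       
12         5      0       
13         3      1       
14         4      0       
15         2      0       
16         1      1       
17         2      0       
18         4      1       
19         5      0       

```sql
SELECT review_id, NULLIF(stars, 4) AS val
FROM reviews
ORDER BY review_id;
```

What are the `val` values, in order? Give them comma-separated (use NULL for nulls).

review_id=8: stars=4 vs 4: equal → NULL
review_id=9: stars=1 vs 4: differ → 1
review_id=10: stars=4 vs 4: equal → NULL
review_id=11: stars=3 vs 4: differ → 3
review_id=12: stars=5 vs 4: differ → 5
review_id=13: stars=3 vs 4: differ → 3
review_id=14: stars=4 vs 4: equal → NULL
review_id=15: stars=2 vs 4: differ → 2
review_id=16: stars=1 vs 4: differ → 1
review_id=17: stars=2 vs 4: differ → 2
review_id=18: stars=4 vs 4: equal → NULL
review_id=19: stars=5 vs 4: differ → 5

NULL, 1, NULL, 3, 5, 3, NULL, 2, 1, 2, NULL, 5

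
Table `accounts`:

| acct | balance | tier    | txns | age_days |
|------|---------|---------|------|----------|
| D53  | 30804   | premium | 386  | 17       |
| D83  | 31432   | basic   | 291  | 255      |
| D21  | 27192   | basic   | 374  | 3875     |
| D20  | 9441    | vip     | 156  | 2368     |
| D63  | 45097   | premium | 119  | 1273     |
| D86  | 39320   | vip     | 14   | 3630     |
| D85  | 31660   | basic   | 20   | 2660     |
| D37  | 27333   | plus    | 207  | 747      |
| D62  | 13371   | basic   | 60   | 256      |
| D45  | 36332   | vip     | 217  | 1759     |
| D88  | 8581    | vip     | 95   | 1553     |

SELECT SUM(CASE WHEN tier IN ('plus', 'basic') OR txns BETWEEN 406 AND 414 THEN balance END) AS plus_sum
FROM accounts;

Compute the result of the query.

acct=D53: ✗
acct=D83: ✓ → 31432
acct=D21: ✓ → 27192
acct=D20: ✗
acct=D63: ✗
acct=D86: ✗
acct=D85: ✓ → 31660
acct=D37: ✓ → 27333
acct=D62: ✓ → 13371
acct=D45: ✗
acct=D88: ✗
plus_sum = 31432 + 27192 + 31660 + 27333 + 13371 = 130988

130988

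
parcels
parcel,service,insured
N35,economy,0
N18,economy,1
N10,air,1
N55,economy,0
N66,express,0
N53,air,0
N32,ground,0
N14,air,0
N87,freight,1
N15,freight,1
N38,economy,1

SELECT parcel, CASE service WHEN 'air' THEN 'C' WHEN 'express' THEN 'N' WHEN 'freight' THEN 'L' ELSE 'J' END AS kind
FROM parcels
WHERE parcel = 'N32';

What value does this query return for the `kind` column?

parcel = N32: service=ground, insured=0.
service='air' → false
service='express' → false
service='freight' → false
No prior WHEN matched → ELSE → J

J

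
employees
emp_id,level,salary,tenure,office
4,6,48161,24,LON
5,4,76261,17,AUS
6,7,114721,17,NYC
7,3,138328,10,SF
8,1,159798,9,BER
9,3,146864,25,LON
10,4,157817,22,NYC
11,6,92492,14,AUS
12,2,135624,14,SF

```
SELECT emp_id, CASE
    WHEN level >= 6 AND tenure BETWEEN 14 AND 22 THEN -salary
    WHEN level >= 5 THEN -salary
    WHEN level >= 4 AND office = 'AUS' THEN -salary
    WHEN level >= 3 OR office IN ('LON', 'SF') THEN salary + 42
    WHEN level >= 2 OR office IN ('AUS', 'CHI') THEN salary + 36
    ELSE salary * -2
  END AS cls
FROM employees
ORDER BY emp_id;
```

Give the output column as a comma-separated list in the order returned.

emp_id=4: level >= 5 → -48161
emp_id=5: level >= 4 AND office = 'AUS' → -76261
emp_id=6: level >= 6 AND tenure BETWEEN 14 AND 22 → -114721
emp_id=7: level >= 3 OR office IN ('LON', 'SF') → 138370
emp_id=8: ELSE → -319596
emp_id=9: level >= 3 OR office IN ('LON', 'SF') → 146906
emp_id=10: level >= 3 OR office IN ('LON', 'SF') → 157859
emp_id=11: level >= 6 AND tenure BETWEEN 14 AND 22 → -92492
emp_id=12: level >= 3 OR office IN ('LON', 'SF') → 135666

-48161, -76261, -114721, 138370, -319596, 146906, 157859, -92492, 135666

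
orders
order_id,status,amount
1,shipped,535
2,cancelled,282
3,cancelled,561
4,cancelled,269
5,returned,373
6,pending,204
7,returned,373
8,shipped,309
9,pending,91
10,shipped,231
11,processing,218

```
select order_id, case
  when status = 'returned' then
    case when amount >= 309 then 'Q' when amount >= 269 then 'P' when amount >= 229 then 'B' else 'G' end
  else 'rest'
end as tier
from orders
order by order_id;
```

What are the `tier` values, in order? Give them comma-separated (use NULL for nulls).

rest, rest, rest, rest, Q, rest, Q, rest, rest, rest, rest

order_id=1: status='shipped' → outer ELSE → rest
order_id=2: status='cancelled' → outer ELSE → rest
order_id=3: status='cancelled' → outer ELSE → rest
order_id=4: status='cancelled' → outer ELSE → rest
order_id=5: status='returned' → inner[amount >= 309] → Q
order_id=6: status='pending' → outer ELSE → rest
order_id=7: status='returned' → inner[amount >= 309] → Q
order_id=8: status='shipped' → outer ELSE → rest
order_id=9: status='pending' → outer ELSE → rest
order_id=10: status='shipped' → outer ELSE → rest
order_id=11: status='processing' → outer ELSE → rest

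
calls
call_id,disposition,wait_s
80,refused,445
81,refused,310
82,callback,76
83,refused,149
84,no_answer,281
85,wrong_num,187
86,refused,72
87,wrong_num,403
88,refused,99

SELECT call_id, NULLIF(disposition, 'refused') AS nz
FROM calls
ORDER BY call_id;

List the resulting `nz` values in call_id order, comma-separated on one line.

call_id=80: disposition=refused vs refused: equal → NULL
call_id=81: disposition=refused vs refused: equal → NULL
call_id=82: disposition=callback vs refused: differ → callback
call_id=83: disposition=refused vs refused: equal → NULL
call_id=84: disposition=no_answer vs refused: differ → no_answer
call_id=85: disposition=wrong_num vs refused: differ → wrong_num
call_id=86: disposition=refused vs refused: equal → NULL
call_id=87: disposition=wrong_num vs refused: differ → wrong_num
call_id=88: disposition=refused vs refused: equal → NULL

NULL, NULL, callback, NULL, no_answer, wrong_num, NULL, wrong_num, NULL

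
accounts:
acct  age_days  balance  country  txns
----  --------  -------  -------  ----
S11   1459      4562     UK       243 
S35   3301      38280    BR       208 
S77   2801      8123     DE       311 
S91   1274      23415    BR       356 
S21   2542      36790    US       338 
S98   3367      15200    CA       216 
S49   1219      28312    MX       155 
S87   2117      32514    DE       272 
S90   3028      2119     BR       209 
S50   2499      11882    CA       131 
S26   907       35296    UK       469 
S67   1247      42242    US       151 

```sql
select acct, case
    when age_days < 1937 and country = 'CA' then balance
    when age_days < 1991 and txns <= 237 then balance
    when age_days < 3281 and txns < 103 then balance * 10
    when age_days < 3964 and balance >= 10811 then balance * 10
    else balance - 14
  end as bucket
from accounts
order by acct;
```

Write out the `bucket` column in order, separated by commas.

4548, 367900, 352960, 382800, 28312, 118820, 42242, 8109, 325140, 2105, 234150, 152000

acct=S11: ELSE → 4548
acct=S21: age_days < 3964 and balance >= 10811 → 367900
acct=S26: age_days < 3964 and balance >= 10811 → 352960
acct=S35: age_days < 3964 and balance >= 10811 → 382800
acct=S49: age_days < 1991 and txns <= 237 → 28312
acct=S50: age_days < 3964 and balance >= 10811 → 118820
acct=S67: age_days < 1991 and txns <= 237 → 42242
acct=S77: ELSE → 8109
acct=S87: age_days < 3964 and balance >= 10811 → 325140
acct=S90: ELSE → 2105
acct=S91: age_days < 3964 and balance >= 10811 → 234150
acct=S98: age_days < 3964 and balance >= 10811 → 152000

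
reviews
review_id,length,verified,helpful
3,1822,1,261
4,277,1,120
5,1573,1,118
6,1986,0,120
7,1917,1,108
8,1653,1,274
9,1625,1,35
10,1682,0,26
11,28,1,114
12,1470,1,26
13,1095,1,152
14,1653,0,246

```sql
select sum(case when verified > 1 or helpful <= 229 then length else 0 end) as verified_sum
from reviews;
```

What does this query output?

11653

review_id=3: ✗
review_id=4: ✓ → 277
review_id=5: ✓ → 1573
review_id=6: ✓ → 1986
review_id=7: ✓ → 1917
review_id=8: ✗
review_id=9: ✓ → 1625
review_id=10: ✓ → 1682
review_id=11: ✓ → 28
review_id=12: ✓ → 1470
review_id=13: ✓ → 1095
review_id=14: ✗
verified_sum = 277 + 1573 + 1986 + 1917 + 1625 + 1682 + 28 + 1470 + 1095 = 11653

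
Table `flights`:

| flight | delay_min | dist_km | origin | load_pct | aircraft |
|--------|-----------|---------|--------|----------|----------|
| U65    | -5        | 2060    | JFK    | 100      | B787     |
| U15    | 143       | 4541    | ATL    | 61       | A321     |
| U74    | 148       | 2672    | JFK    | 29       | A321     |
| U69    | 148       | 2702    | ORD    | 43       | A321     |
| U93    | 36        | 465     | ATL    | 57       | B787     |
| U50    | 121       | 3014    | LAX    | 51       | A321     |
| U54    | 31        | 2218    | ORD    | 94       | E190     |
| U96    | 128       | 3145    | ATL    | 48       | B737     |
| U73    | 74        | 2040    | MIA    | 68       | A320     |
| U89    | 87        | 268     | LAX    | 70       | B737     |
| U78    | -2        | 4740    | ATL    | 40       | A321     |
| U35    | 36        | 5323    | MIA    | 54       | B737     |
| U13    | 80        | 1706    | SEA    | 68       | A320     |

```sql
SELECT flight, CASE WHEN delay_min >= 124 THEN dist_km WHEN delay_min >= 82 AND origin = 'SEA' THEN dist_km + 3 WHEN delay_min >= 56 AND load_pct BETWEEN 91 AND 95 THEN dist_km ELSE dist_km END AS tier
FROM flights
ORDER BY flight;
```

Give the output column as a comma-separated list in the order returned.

1706, 4541, 5323, 3014, 2218, 2060, 2702, 2040, 2672, 4740, 268, 465, 3145

flight=U13: ELSE → 1706
flight=U15: delay_min >= 124 → 4541
flight=U35: ELSE → 5323
flight=U50: ELSE → 3014
flight=U54: ELSE → 2218
flight=U65: ELSE → 2060
flight=U69: delay_min >= 124 → 2702
flight=U73: ELSE → 2040
flight=U74: delay_min >= 124 → 2672
flight=U78: ELSE → 4740
flight=U89: ELSE → 268
flight=U93: ELSE → 465
flight=U96: delay_min >= 124 → 3145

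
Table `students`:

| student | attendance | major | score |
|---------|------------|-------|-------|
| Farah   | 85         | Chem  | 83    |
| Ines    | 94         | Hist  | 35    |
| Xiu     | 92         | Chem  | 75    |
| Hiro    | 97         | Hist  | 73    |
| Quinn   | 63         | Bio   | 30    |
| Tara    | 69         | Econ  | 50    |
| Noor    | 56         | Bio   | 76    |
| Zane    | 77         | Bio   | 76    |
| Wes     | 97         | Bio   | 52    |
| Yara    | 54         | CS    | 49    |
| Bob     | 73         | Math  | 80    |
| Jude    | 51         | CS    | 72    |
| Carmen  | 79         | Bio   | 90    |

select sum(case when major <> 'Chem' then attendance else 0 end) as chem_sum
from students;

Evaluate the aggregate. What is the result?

student=Farah: ✗
student=Ines: ✓ → 94
student=Xiu: ✗
student=Hiro: ✓ → 97
student=Quinn: ✓ → 63
student=Tara: ✓ → 69
student=Noor: ✓ → 56
student=Zane: ✓ → 77
student=Wes: ✓ → 97
student=Yara: ✓ → 54
student=Bob: ✓ → 73
student=Jude: ✓ → 51
student=Carmen: ✓ → 79
chem_sum = 94 + 97 + 63 + 69 + 56 + 77 + 97 + 54 + 73 + 51 + 79 = 810

810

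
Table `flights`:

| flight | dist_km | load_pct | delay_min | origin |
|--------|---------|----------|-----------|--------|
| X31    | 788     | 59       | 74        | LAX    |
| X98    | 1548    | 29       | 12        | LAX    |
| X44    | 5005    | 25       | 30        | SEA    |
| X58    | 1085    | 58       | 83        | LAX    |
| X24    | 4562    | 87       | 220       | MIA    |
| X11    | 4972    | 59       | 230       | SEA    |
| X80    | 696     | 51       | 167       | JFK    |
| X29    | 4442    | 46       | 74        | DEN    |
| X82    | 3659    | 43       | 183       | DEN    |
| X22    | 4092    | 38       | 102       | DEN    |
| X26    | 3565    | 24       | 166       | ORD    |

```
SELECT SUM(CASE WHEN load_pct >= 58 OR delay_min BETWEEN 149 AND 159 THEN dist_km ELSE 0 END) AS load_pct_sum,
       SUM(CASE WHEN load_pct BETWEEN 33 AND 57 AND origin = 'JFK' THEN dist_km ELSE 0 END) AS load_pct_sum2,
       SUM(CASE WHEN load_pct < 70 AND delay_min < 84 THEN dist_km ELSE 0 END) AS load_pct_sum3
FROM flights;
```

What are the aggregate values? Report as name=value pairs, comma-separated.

load_pct_sum=11407, load_pct_sum2=696, load_pct_sum3=12868

[load_pct_sum: load_pct >= 58 OR delay_min BETWEEN 149 AND 159]
flight=X31: ✓ → 788
flight=X98: ✗
flight=X44: ✗
flight=X58: ✓ → 1085
flight=X24: ✓ → 4562
flight=X11: ✓ → 4972
flight=X80: ✗
flight=X29: ✗
flight=X82: ✗
flight=X22: ✗
flight=X26: ✗
load_pct_sum = 788 + 1085 + 4562 + 4972 = 11407
—
[load_pct_sum2: load_pct BETWEEN 33 AND 57 AND origin = 'JFK']
flight=X31: ✗
flight=X98: ✗
flight=X44: ✗
flight=X58: ✗
flight=X24: ✗
flight=X11: ✗
flight=X80: ✓ → 696
flight=X29: ✗
flight=X82: ✗
flight=X22: ✗
flight=X26: ✗
load_pct_sum2 = 696
—
[load_pct_sum3: load_pct < 70 AND delay_min < 84]
flight=X31: ✓ → 788
flight=X98: ✓ → 1548
flight=X44: ✓ → 5005
flight=X58: ✓ → 1085
flight=X24: ✗
flight=X11: ✗
flight=X80: ✗
flight=X29: ✓ → 4442
flight=X82: ✗
flight=X22: ✗
flight=X26: ✗
load_pct_sum3 = 788 + 1548 + 5005 + 1085 + 4442 = 12868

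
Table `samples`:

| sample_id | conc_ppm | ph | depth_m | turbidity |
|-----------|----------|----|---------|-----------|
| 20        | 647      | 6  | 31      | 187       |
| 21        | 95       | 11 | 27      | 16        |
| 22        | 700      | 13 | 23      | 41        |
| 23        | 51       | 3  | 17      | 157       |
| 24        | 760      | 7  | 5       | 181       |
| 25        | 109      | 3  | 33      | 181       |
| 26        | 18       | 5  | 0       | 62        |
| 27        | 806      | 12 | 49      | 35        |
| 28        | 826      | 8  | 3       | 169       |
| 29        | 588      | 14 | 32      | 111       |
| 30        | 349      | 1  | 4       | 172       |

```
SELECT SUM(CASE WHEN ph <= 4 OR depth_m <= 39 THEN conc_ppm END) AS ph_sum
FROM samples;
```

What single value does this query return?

sample_id=20: ✓ → 647
sample_id=21: ✓ → 95
sample_id=22: ✓ → 700
sample_id=23: ✓ → 51
sample_id=24: ✓ → 760
sample_id=25: ✓ → 109
sample_id=26: ✓ → 18
sample_id=27: ✗
sample_id=28: ✓ → 826
sample_id=29: ✓ → 588
sample_id=30: ✓ → 349
ph_sum = 647 + 95 + 700 + 51 + 760 + 109 + 18 + 826 + 588 + 349 = 4143

4143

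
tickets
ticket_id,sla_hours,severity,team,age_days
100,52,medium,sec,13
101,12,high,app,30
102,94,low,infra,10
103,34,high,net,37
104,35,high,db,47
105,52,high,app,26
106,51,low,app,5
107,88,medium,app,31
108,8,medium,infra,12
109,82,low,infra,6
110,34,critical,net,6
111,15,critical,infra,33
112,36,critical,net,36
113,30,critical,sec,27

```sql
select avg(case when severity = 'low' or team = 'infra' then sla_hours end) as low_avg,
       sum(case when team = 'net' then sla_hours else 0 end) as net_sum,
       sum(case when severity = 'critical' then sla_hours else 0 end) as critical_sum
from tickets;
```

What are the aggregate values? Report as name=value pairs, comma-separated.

low_avg=50, net_sum=104, critical_sum=115

[low_avg: severity = 'low' or team = 'infra']
ticket_id=100: ✗
ticket_id=101: ✗
ticket_id=102: ✓ → 94
ticket_id=103: ✗
ticket_id=104: ✗
ticket_id=105: ✗
ticket_id=106: ✓ → 51
ticket_id=107: ✗
ticket_id=108: ✓ → 8
ticket_id=109: ✓ → 82
ticket_id=110: ✗
ticket_id=111: ✓ → 15
ticket_id=112: ✗
ticket_id=113: ✗
low_avg = (94 + 51 + 8 + 82 + 15) / 5 = 50
—
[net_sum: team = 'net']
ticket_id=100: ✗
ticket_id=101: ✗
ticket_id=102: ✗
ticket_id=103: ✓ → 34
ticket_id=104: ✗
ticket_id=105: ✗
ticket_id=106: ✗
ticket_id=107: ✗
ticket_id=108: ✗
ticket_id=109: ✗
ticket_id=110: ✓ → 34
ticket_id=111: ✗
ticket_id=112: ✓ → 36
ticket_id=113: ✗
net_sum = 34 + 34 + 36 = 104
—
[critical_sum: severity = 'critical']
ticket_id=100: ✗
ticket_id=101: ✗
ticket_id=102: ✗
ticket_id=103: ✗
ticket_id=104: ✗
ticket_id=105: ✗
ticket_id=106: ✗
ticket_id=107: ✗
ticket_id=108: ✗
ticket_id=109: ✗
ticket_id=110: ✓ → 34
ticket_id=111: ✓ → 15
ticket_id=112: ✓ → 36
ticket_id=113: ✓ → 30
critical_sum = 34 + 15 + 36 + 30 = 115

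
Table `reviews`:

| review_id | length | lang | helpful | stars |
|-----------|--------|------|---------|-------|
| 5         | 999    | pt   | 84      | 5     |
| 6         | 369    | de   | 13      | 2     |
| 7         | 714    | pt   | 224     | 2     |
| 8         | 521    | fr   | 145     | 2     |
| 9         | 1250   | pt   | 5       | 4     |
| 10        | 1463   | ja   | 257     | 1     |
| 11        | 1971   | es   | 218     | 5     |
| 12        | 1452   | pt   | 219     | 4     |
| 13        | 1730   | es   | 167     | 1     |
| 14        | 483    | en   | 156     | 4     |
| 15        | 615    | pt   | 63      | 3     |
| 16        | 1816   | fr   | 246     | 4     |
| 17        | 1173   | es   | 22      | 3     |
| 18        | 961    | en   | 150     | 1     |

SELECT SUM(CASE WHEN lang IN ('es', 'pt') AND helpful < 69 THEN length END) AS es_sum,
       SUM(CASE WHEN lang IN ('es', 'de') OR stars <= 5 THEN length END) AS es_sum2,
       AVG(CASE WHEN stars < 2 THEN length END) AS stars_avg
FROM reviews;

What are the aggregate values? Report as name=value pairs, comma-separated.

[es_sum: lang IN ('es', 'pt') AND helpful < 69]
review_id=5: ✗
review_id=6: ✗
review_id=7: ✗
review_id=8: ✗
review_id=9: ✓ → 1250
review_id=10: ✗
review_id=11: ✗
review_id=12: ✗
review_id=13: ✗
review_id=14: ✗
review_id=15: ✓ → 615
review_id=16: ✗
review_id=17: ✓ → 1173
review_id=18: ✗
es_sum = 1250 + 615 + 1173 = 3038
—
[es_sum2: lang IN ('es', 'de') OR stars <= 5]
review_id=5: ✓ → 999
review_id=6: ✓ → 369
review_id=7: ✓ → 714
review_id=8: ✓ → 521
review_id=9: ✓ → 1250
review_id=10: ✓ → 1463
review_id=11: ✓ → 1971
review_id=12: ✓ → 1452
review_id=13: ✓ → 1730
review_id=14: ✓ → 483
review_id=15: ✓ → 615
review_id=16: ✓ → 1816
review_id=17: ✓ → 1173
review_id=18: ✓ → 961
es_sum2 = 999 + 369 + 714 + 521 + 1250 + 1463 + 1971 + 1452 + 1730 + 483 + 615 + 1816 + 1173 + 961 = 15517
—
[stars_avg: stars < 2]
review_id=5: ✗
review_id=6: ✗
review_id=7: ✗
review_id=8: ✗
review_id=9: ✗
review_id=10: ✓ → 1463
review_id=11: ✗
review_id=12: ✗
review_id=13: ✓ → 1730
review_id=14: ✗
review_id=15: ✗
review_id=16: ✗
review_id=17: ✗
review_id=18: ✓ → 961
stars_avg = (1463 + 1730 + 961) / 3 = 1384.6666666667

es_sum=3038, es_sum2=15517, stars_avg=1384.6666666667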